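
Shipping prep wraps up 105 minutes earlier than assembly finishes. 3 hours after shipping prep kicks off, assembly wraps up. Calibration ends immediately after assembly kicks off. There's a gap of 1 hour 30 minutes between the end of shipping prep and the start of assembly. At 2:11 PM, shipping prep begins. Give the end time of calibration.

Assembly ends at 2:11 PM + 180 min = 5:11 PM.
Shipping prep ends at 5:11 PM − 105 min = 3:26 PM.
Assembly starts at 3:26 PM + 90 min = 4:56 PM.
So calibration ends at 4:56 PM.

4:56 PM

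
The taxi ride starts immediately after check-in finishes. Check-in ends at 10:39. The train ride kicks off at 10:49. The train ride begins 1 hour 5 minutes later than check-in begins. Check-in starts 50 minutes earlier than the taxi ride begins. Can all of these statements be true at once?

The taxi ride starts at 10:39.
Check-in starts at 10:39 − 50 min = 09:49.
The train ride starts at 09:49 + 65 min = 10:54.
But the train ride is also said to start at 10:49 — a 5-minute conflict.

No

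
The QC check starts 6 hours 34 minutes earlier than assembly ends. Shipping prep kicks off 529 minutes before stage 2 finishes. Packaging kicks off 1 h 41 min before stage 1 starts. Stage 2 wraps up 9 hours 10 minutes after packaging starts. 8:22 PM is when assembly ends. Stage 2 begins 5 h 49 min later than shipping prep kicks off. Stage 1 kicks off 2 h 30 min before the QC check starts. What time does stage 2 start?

The QC check starts at 8:22 PM − 394 min = 1:48 PM.
Stage 1 starts at 1:48 PM − 150 min = 11:18 AM.
Packaging starts at 11:18 AM − 101 min = 9:37 AM.
Stage 2 ends at 9:37 AM + 550 min = 6:47 PM.
Shipping prep starts at 6:47 PM − 529 min = 9:58 AM.
Stage 2 starts at 9:58 AM + 349 min = 3:47 PM.

3:47 PM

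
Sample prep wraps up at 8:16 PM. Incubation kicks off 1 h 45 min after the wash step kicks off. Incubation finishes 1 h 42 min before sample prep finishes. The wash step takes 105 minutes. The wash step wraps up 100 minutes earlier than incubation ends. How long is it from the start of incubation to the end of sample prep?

3 h 22 min

Incubation ends at 8:16 PM − 102 min = 6:34 PM.
The wash step ends at 6:34 PM − 100 min = 4:54 PM.
The wash step starts at 4:54 PM − 105 min = 3:09 PM.
Incubation starts at 3:09 PM + 105 min = 4:54 PM.
From 4:54 PM to 8:16 PM is 3 h 22 min.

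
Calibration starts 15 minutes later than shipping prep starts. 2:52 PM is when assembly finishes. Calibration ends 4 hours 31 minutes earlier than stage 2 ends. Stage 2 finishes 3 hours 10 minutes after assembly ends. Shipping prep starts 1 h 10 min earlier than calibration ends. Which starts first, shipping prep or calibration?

Stage 2 ends at 2:52 PM + 190 min = 6:02 PM.
Calibration ends at 6:02 PM − 271 min = 1:31 PM.
Shipping prep starts at 1:31 PM − 70 min = 12:21 PM.
Calibration starts at 12:21 PM + 15 min = 12:36 PM.
Shipping prep starts at 12:21 PM and calibration starts at 12:36 PM, so shipping prep is first.

shipping prep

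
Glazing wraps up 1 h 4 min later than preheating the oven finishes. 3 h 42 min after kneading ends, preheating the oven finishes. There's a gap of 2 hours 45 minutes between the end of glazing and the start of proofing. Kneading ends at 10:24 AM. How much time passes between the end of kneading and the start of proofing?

Preheating the oven ends at 10:24 AM + 222 min = 2:06 PM.
Glazing ends at 2:06 PM + 64 min = 3:10 PM.
Proofing starts at 3:10 PM + 165 min = 5:55 PM.
From 10:24 AM to 5:55 PM is 7 h 31 min.

7 h 31 min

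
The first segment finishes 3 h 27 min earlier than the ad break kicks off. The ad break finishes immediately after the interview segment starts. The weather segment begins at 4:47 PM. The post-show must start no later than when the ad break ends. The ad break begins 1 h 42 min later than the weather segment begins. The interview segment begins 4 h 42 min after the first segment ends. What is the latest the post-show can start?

7:44 PM

The ad break starts at 4:47 PM + 102 min = 6:29 PM.
The first segment ends at 6:29 PM − 207 min = 3:02 PM.
The interview segment starts at 3:02 PM + 282 min = 7:44 PM.
So the ad break ends at 7:44 PM.
The post-show is bounded by the ad break, so the latest it can start is 7:44 PM.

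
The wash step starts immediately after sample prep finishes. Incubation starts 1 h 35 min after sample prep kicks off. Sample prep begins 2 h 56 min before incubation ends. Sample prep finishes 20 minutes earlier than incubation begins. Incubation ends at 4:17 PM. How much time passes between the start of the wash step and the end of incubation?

1 h 41 min

Sample prep starts at 4:17 PM − 176 min = 1:21 PM.
Incubation starts at 1:21 PM + 95 min = 2:56 PM.
Sample prep ends at 2:56 PM − 20 min = 2:36 PM.
So the wash step starts at 2:36 PM.
From 2:36 PM to 4:17 PM is 1 h 41 min.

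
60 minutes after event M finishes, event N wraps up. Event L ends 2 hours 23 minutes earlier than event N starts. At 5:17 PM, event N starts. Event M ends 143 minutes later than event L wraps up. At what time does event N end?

6:17 PM

Event L ends at 5:17 PM − 143 min = 2:54 PM.
Event M ends at 2:54 PM + 143 min = 5:17 PM.
Event N ends at 5:17 PM + 60 min = 6:17 PM.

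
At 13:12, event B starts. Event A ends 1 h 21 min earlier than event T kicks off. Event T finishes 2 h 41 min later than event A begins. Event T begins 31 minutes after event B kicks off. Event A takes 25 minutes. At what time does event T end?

Event T starts at 13:12 + 31 min = 13:43.
Event A ends at 13:43 − 81 min = 12:22.
Event A starts at 12:22 − 25 min = 11:57.
Event T ends at 11:57 + 161 min = 14:38.

14:38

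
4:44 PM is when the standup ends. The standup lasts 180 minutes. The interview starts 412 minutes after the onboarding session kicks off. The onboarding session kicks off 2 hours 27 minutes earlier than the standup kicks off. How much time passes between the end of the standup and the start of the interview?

85 minutes

The standup starts at 4:44 PM − 180 min = 1:44 PM.
The onboarding session starts at 1:44 PM − 147 min = 11:17 AM.
The interview starts at 11:17 AM + 412 min = 6:09 PM.
From 4:44 PM to 6:09 PM is 85 minutes.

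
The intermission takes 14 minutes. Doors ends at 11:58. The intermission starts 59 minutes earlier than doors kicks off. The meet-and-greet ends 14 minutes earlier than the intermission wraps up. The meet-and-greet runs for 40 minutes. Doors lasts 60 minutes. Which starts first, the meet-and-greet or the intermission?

the meet-and-greet

Doors starts at 11:58 − 60 min = 10:58.
The intermission starts at 10:58 − 59 min = 09:59.
The intermission ends at 09:59 + 14 min = 10:13.
The meet-and-greet ends at 10:13 − 14 min = 09:59.
The meet-and-greet starts at 09:59 − 40 min = 09:19.
The meet-and-greet starts at 09:19 and the intermission starts at 09:59, so the meet-and-greet is first.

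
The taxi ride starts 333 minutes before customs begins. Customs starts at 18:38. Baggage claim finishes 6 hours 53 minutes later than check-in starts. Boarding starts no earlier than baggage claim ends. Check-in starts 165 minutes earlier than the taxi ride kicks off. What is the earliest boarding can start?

The taxi ride starts at 18:38 − 333 min = 13:05.
Check-in starts at 13:05 − 165 min = 10:20.
Baggage claim ends at 10:20 + 413 min = 17:13.
Boarding is bounded by baggage claim, so the earliest it can start is 17:13.

17:13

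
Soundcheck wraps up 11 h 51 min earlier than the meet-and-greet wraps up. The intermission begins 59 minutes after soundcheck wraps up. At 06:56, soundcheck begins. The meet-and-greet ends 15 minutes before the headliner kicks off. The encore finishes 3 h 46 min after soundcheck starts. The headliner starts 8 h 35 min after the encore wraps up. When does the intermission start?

The encore ends at 06:56 + 226 min = 10:42.
The headliner starts at 10:42 + 515 min = 19:17.
The meet-and-greet ends at 19:17 − 15 min = 19:02.
Soundcheck ends at 19:02 − 711 min = 07:11.
The intermission starts at 07:11 + 59 min = 08:10.

08:10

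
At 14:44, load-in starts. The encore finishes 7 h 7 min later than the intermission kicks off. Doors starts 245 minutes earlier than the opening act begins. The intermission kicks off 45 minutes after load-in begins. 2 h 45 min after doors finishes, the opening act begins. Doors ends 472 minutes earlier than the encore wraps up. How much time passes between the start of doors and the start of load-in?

The intermission starts at 14:44 + 45 min = 15:29.
The encore ends at 15:29 + 427 min = 22:36.
Doors ends at 22:36 − 472 min = 14:44.
The opening act starts at 14:44 + 165 min = 17:29.
Doors starts at 17:29 − 245 min = 13:24.
From 13:24 to 14:44 is 80 minutes.

80 minutes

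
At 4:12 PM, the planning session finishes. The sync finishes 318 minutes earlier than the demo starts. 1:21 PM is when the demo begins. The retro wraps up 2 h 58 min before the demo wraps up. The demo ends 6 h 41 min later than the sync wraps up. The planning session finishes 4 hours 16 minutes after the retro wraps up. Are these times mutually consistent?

No

The sync ends at 1:21 PM − 318 min = 8:03 AM.
The demo ends at 8:03 AM + 401 min = 2:44 PM.
The retro ends at 2:44 PM − 178 min = 11:46 AM.
The planning session ends at 11:46 AM + 256 min = 4:02 PM.
But the planning session is also said to end at 4:12 PM — a 10-minute conflict.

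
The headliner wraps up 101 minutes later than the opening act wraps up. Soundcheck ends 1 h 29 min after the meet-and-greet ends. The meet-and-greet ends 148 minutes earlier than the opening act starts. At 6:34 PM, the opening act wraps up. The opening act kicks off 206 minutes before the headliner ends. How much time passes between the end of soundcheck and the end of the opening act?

The headliner ends at 6:34 PM + 101 min = 8:15 PM.
The opening act starts at 8:15 PM − 206 min = 4:49 PM.
The meet-and-greet ends at 4:49 PM − 148 min = 2:21 PM.
Soundcheck ends at 2:21 PM + 89 min = 3:50 PM.
From 3:50 PM to 6:34 PM is 164 minutes.

164 minutes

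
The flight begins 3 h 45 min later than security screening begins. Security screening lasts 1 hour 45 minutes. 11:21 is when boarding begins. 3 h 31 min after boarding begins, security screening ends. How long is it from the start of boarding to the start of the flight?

5 hours 31 minutes

Security screening ends at 11:21 + 211 min = 14:52.
Security screening starts at 14:52 − 105 min = 13:07.
The flight starts at 13:07 + 225 min = 16:52.
From 11:21 to 16:52 is 5 hours 31 minutes.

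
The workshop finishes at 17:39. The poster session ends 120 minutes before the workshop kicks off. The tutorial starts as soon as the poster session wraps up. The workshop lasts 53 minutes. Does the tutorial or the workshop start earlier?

the tutorial

The workshop starts at 17:39 − 53 min = 16:46.
The poster session ends at 16:46 − 120 min = 14:46.
So the tutorial starts at 14:46.
The tutorial starts at 14:46 and the workshop starts at 16:46, so the tutorial is first.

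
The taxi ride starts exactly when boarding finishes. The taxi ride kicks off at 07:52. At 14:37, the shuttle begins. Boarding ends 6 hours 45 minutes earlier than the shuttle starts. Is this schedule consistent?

Yes

Boarding ends at 14:37 − 405 min = 07:52.
So the taxi ride starts at 07:52.
That matches the stated 07:52, so the schedule is consistent.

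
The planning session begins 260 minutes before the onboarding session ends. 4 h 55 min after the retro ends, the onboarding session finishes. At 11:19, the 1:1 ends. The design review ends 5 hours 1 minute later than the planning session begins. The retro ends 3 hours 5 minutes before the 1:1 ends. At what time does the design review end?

13:50

The retro ends at 11:19 − 185 min = 08:14.
The onboarding session ends at 08:14 + 295 min = 13:09.
The planning session starts at 13:09 − 260 min = 08:49.
The design review ends at 08:49 + 301 min = 13:50.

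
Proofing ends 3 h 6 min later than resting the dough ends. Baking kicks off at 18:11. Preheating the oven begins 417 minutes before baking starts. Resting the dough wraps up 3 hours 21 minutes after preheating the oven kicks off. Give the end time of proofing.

17:41

Preheating the oven starts at 18:11 − 417 min = 11:14.
Resting the dough ends at 11:14 + 201 min = 14:35.
Proofing ends at 14:35 + 186 min = 17:41.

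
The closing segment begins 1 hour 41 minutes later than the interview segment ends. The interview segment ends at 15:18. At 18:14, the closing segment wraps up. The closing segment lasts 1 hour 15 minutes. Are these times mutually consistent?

Yes

The closing segment starts at 15:18 + 101 min = 16:59.
The closing segment ends at 16:59 + 75 min = 18:14.
That matches the stated 18:14, so the schedule is consistent.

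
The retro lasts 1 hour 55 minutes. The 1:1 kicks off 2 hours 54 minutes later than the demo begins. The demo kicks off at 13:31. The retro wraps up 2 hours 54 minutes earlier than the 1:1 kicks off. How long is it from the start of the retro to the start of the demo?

1 h 55 min

The 1:1 starts at 13:31 + 174 min = 16:25.
The retro ends at 16:25 − 174 min = 13:31.
The retro starts at 13:31 − 115 min = 11:36.
From 11:36 to 13:31 is 1 h 55 min.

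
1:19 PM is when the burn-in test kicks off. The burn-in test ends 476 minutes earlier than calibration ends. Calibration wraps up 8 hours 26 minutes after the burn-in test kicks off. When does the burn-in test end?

1:49 PM

Calibration ends at 1:19 PM + 506 min = 9:45 PM.
The burn-in test ends at 9:45 PM − 476 min = 1:49 PM.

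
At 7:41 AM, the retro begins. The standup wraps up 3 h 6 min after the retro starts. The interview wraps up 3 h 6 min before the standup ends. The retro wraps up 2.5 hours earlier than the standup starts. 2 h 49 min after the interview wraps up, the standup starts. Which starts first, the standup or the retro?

The standup ends at 7:41 AM + 186 min = 10:47 AM.
The interview ends at 10:47 AM − 186 min = 7:41 AM.
The standup starts at 7:41 AM + 169 min = 10:30 AM.
The standup starts at 10:30 AM and the retro starts at 7:41 AM, so the retro is first.

the retro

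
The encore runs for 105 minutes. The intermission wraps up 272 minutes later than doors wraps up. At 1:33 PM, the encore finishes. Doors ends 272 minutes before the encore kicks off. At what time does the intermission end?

11:48 AM

The encore starts at 1:33 PM − 105 min = 11:48 AM.
Doors ends at 11:48 AM − 272 min = 7:16 AM.
The intermission ends at 7:16 AM + 272 min = 11:48 AM.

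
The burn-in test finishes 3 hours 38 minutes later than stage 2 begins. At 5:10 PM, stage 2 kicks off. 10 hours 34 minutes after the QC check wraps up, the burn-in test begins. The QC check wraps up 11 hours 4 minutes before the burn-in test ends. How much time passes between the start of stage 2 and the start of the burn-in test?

188 minutes

The burn-in test ends at 5:10 PM + 218 min = 8:48 PM.
The QC check ends at 8:48 PM − 664 min = 9:44 AM.
The burn-in test starts at 9:44 AM + 634 min = 8:18 PM.
From 5:10 PM to 8:18 PM is 188 minutes.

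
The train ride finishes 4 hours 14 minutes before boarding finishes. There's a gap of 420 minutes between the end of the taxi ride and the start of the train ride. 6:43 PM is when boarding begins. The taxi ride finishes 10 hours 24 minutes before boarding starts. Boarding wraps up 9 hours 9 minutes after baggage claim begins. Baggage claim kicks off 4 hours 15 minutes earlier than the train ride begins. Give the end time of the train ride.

3:59 PM

The taxi ride ends at 6:43 PM − 624 min = 8:19 AM.
The train ride starts at 8:19 AM + 420 min = 3:19 PM.
Baggage claim starts at 3:19 PM − 255 min = 11:04 AM.
Boarding ends at 11:04 AM + 549 min = 8:13 PM.
The train ride ends at 8:13 PM − 254 min = 3:59 PM.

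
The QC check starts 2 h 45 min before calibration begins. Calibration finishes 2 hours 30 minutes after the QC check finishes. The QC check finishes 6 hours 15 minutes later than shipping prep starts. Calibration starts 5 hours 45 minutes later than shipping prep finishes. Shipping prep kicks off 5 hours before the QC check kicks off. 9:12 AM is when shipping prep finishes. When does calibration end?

3:57 PM

Calibration starts at 9:12 AM + 345 min = 2:57 PM.
The QC check starts at 2:57 PM − 165 min = 12:12 PM.
Shipping prep starts at 12:12 PM − 300 min = 7:12 AM.
The QC check ends at 7:12 AM + 375 min = 1:27 PM.
Calibration ends at 1:27 PM + 150 min = 3:57 PM.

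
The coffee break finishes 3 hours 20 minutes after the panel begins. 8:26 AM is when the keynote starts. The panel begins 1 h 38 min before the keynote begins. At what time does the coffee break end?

10:08 AM

The panel starts at 8:26 AM − 98 min = 6:48 AM.
The coffee break ends at 6:48 AM + 200 min = 10:08 AM.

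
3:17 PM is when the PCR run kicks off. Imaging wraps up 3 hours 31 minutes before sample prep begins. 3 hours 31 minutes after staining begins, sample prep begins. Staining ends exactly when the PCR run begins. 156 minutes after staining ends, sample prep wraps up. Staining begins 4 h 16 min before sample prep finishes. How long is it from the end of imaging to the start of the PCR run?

Staining ends at 3:17 PM.
Sample prep ends at 3:17 PM + 156 min = 5:53 PM.
Staining starts at 5:53 PM − 256 min = 1:37 PM.
Sample prep starts at 1:37 PM + 211 min = 5:08 PM.
Imaging ends at 5:08 PM − 211 min = 1:37 PM.
From 1:37 PM to 3:17 PM is 1 h 40 min.

1 h 40 min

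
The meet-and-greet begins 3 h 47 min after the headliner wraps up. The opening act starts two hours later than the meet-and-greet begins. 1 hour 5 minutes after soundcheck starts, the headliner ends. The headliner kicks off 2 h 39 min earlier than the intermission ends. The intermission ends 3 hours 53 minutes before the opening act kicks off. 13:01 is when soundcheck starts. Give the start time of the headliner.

The headliner ends at 13:01 + 65 min = 14:06.
The meet-and-greet starts at 14:06 + 227 min = 17:53.
The opening act starts at 17:53 + 120 min = 19:53.
The intermission ends at 19:53 − 233 min = 16:00.
The headliner starts at 16:00 − 159 min = 13:21.

13:21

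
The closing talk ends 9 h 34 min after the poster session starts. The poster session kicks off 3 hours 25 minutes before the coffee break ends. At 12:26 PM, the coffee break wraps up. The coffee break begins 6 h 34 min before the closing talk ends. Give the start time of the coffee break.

12:01 PM

The poster session starts at 12:26 PM − 205 min = 9:01 AM.
The closing talk ends at 9:01 AM + 574 min = 6:35 PM.
The coffee break starts at 6:35 PM − 394 min = 12:01 PM.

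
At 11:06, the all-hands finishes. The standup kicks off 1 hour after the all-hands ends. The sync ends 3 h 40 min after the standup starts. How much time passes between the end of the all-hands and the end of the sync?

4 hours 40 minutes

The standup starts at 11:06 + 60 min = 12:06.
The sync ends at 12:06 + 220 min = 15:46.
From 11:06 to 15:46 is 4 hours 40 minutes.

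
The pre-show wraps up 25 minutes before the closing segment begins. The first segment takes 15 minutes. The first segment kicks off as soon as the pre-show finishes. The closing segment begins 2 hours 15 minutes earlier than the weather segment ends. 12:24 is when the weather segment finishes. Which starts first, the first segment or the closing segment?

the first segment

The closing segment starts at 12:24 − 135 min = 10:09.
The pre-show ends at 10:09 − 25 min = 09:44.
So the first segment starts at 09:44.
The first segment starts at 09:44 and the closing segment starts at 10:09, so the first segment is first.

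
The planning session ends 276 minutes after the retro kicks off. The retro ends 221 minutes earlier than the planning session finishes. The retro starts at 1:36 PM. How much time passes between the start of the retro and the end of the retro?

55 minutes

The planning session ends at 1:36 PM + 276 min = 6:12 PM.
The retro ends at 6:12 PM − 221 min = 2:31 PM.
From 1:36 PM to 2:31 PM is 55 minutes.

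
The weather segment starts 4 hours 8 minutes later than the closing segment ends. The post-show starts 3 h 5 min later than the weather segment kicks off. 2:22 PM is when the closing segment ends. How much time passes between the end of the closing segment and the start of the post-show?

7 h 13 min

The weather segment starts at 2:22 PM + 248 min = 6:30 PM.
The post-show starts at 6:30 PM + 185 min = 9:35 PM.
From 2:22 PM to 9:35 PM is 7 h 13 min.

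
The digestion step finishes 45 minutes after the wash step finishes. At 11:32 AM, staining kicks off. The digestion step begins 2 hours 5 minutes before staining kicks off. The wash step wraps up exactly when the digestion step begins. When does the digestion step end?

The digestion step starts at 11:32 AM − 125 min = 9:27 AM.
So the wash step ends at 9:27 AM.
The digestion step ends at 9:27 AM + 45 min = 10:12 AM.

10:12 AM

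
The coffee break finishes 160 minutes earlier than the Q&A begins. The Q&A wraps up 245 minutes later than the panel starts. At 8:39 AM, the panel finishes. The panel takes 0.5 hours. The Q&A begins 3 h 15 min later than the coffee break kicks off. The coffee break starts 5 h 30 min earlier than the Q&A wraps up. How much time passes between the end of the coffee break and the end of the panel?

1 hour 20 minutes

The panel starts at 8:39 AM − 30 min = 8:09 AM.
The Q&A ends at 8:09 AM + 245 min = 12:14 PM.
The coffee break starts at 12:14 PM − 330 min = 6:44 AM.
The Q&A starts at 6:44 AM + 195 min = 9:59 AM.
The coffee break ends at 9:59 AM − 160 min = 7:19 AM.
From 7:19 AM to 8:39 AM is 1 hour 20 minutes.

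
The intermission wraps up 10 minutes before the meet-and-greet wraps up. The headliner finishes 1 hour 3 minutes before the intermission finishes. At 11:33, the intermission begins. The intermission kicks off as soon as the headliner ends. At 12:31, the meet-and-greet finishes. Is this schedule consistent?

No

The intermission ends at 12:31 − 10 min = 12:21.
The headliner ends at 12:21 − 63 min = 11:18.
So the intermission starts at 11:18.
But the intermission is also said to start at 11:33 — a 15-minute conflict.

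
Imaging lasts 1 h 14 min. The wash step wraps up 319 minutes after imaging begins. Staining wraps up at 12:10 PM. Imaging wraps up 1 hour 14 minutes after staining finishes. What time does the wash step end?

Imaging ends at 12:10 PM + 74 min = 1:24 PM.
Imaging starts at 1:24 PM − 74 min = 12:10 PM.
The wash step ends at 12:10 PM + 319 min = 5:29 PM.

5:29 PM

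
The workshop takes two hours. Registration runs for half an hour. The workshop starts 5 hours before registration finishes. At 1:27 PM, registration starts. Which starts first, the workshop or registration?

Registration ends at 1:27 PM + 30 min = 1:57 PM.
The workshop starts at 1:57 PM − 300 min = 8:57 AM.
The workshop starts at 8:57 AM and registration starts at 1:27 PM, so the workshop is first.

the workshop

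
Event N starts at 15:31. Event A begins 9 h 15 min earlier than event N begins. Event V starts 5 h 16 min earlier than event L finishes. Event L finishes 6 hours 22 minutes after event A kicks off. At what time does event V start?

Event A starts at 15:31 − 555 min = 06:16.
Event L ends at 06:16 + 382 min = 12:38.
Event V starts at 12:38 − 316 min = 07:22.

07:22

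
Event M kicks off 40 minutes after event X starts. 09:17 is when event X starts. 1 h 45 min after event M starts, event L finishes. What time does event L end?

Event M starts at 09:17 + 40 min = 09:57.
Event L ends at 09:57 + 105 min = 11:42.

11:42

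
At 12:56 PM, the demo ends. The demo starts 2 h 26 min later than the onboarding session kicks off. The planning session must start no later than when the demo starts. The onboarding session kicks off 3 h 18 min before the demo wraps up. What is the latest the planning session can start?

The onboarding session starts at 12:56 PM − 198 min = 9:38 AM.
The demo starts at 9:38 AM + 146 min = 12:04 PM.
The planning session is bounded by the demo, so the latest it can start is 12:04 PM.

12:04 PM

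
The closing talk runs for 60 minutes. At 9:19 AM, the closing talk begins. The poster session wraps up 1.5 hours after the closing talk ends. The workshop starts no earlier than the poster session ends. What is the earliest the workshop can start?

The closing talk ends at 9:19 AM + 60 min = 10:19 AM.
The poster session ends at 10:19 AM + 90 min = 11:49 AM.
The workshop is bounded by the poster session, so the earliest it can start is 11:49 AM.

11:49 AM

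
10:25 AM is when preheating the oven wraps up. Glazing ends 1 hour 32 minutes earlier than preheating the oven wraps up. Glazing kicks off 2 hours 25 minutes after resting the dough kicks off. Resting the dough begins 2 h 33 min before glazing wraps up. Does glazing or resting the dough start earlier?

Glazing ends at 10:25 AM − 92 min = 8:53 AM.
Resting the dough starts at 8:53 AM − 153 min = 6:20 AM.
Glazing starts at 6:20 AM + 145 min = 8:45 AM.
Glazing starts at 8:45 AM and resting the dough starts at 6:20 AM, so resting the dough is first.

resting the dough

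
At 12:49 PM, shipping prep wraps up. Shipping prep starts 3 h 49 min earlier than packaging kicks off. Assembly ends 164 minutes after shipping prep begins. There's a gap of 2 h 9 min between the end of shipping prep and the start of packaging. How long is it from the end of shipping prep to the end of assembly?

1 hour 4 minutes

Packaging starts at 12:49 PM + 129 min = 2:58 PM.
Shipping prep starts at 2:58 PM − 229 min = 11:09 AM.
Assembly ends at 11:09 AM + 164 min = 1:53 PM.
From 12:49 PM to 1:53 PM is 1 hour 4 minutes.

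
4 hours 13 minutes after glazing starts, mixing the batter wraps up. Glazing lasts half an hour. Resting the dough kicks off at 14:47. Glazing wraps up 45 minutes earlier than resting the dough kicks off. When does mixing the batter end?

17:45

Glazing ends at 14:47 − 45 min = 14:02.
Glazing starts at 14:02 − 30 min = 13:32.
Mixing the batter ends at 13:32 + 253 min = 17:45.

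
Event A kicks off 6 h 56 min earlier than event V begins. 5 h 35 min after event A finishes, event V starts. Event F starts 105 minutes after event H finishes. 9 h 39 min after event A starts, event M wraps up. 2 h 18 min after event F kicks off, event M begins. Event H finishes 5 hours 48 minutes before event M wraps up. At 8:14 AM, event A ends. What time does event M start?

2:47 PM

Event V starts at 8:14 AM + 335 min = 1:49 PM.
Event A starts at 1:49 PM − 416 min = 6:53 AM.
Event M ends at 6:53 AM + 579 min = 4:32 PM.
Event H ends at 4:32 PM − 348 min = 10:44 AM.
Event F starts at 10:44 AM + 105 min = 12:29 PM.
Event M starts at 12:29 PM + 138 min = 2:47 PM.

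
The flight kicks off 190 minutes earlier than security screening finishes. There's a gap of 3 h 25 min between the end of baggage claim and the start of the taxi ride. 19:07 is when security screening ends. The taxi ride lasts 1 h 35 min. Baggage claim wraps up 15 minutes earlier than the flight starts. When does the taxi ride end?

20:42

The flight starts at 19:07 − 190 min = 15:57.
Baggage claim ends at 15:57 − 15 min = 15:42.
The taxi ride starts at 15:42 + 205 min = 19:07.
The taxi ride ends at 19:07 + 95 min = 20:42.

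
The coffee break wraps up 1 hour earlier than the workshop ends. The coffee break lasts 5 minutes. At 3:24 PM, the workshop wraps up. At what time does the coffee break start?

The coffee break ends at 3:24 PM − 60 min = 2:24 PM.
The coffee break starts at 2:24 PM − 5 min = 2:19 PM.

2:19 PM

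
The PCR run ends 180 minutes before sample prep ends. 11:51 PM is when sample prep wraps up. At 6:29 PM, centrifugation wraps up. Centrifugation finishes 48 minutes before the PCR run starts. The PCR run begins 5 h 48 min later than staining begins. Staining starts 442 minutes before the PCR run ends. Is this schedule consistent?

The PCR run ends at 11:51 PM − 180 min = 8:51 PM.
Staining starts at 8:51 PM − 442 min = 1:29 PM.
The PCR run starts at 1:29 PM + 348 min = 7:17 PM.
Centrifugation ends at 7:17 PM − 48 min = 6:29 PM.
That matches the stated 6:29 PM, so the schedule is consistent.

Yes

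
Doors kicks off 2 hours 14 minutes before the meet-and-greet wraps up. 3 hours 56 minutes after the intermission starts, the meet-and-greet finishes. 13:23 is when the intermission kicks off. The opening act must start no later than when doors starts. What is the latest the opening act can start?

The meet-and-greet ends at 13:23 + 236 min = 17:19.
Doors starts at 17:19 − 134 min = 15:05.
The opening act is bounded by doors, so the latest it can start is 15:05.

15:05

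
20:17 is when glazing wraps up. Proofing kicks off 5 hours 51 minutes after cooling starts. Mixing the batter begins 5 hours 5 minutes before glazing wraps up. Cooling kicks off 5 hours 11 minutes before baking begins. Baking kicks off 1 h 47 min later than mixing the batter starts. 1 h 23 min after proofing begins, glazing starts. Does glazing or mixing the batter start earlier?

Mixing the batter starts at 20:17 − 305 min = 15:12.
Baking starts at 15:12 + 107 min = 16:59.
Cooling starts at 16:59 − 311 min = 11:48.
Proofing starts at 11:48 + 351 min = 17:39.
Glazing starts at 17:39 + 83 min = 19:02.
Glazing starts at 19:02 and mixing the batter starts at 15:12, so mixing the batter is first.

mixing the batter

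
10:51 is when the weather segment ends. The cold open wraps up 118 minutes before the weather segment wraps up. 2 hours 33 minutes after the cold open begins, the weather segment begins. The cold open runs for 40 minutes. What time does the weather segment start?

The cold open ends at 10:51 − 118 min = 08:53.
The cold open starts at 08:53 − 40 min = 08:13.
The weather segment starts at 08:13 + 153 min = 10:46.

10:46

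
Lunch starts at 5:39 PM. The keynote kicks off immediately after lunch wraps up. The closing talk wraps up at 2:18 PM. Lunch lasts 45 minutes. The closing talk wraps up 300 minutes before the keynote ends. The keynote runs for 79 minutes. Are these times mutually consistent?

No

Lunch ends at 5:39 PM + 45 min = 6:24 PM.
So the keynote starts at 6:24 PM.
The keynote ends at 6:24 PM + 79 min = 7:43 PM.
The closing talk ends at 7:43 PM − 300 min = 2:43 PM.
But the closing talk is also said to end at 2:18 PM — a 25-minute conflict.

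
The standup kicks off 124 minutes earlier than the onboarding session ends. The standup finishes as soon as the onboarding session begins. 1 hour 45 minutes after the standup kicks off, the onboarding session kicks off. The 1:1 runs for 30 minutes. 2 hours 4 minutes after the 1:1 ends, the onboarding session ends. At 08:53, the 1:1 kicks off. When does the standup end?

11:08

The 1:1 ends at 08:53 + 30 min = 09:23.
The onboarding session ends at 09:23 + 124 min = 11:27.
The standup starts at 11:27 − 124 min = 09:23.
The onboarding session starts at 09:23 + 105 min = 11:08.
So the standup ends at 11:08.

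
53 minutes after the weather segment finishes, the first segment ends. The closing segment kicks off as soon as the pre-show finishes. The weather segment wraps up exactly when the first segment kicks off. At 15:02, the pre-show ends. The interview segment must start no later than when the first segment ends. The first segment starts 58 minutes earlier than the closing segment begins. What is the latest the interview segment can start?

14:57

The closing segment starts at 15:02.
The first segment starts at 15:02 − 58 min = 14:04.
So the weather segment ends at 14:04.
The first segment ends at 14:04 + 53 min = 14:57.
The interview segment is bounded by the first segment, so the latest it can start is 14:57.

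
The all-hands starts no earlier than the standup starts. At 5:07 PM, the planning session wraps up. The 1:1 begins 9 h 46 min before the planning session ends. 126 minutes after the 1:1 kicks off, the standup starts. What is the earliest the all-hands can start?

9:27 AM

The 1:1 starts at 5:07 PM − 586 min = 7:21 AM.
The standup starts at 7:21 AM + 126 min = 9:27 AM.
The all-hands is bounded by the standup, so the earliest it can start is 9:27 AM.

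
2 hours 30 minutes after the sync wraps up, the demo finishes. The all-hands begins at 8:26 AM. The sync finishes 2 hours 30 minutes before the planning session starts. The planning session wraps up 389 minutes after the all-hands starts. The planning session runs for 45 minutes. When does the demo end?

The planning session ends at 8:26 AM + 389 min = 2:55 PM.
The planning session starts at 2:55 PM − 45 min = 2:10 PM.
The sync ends at 2:10 PM − 150 min = 11:40 AM.
The demo ends at 11:40 AM + 150 min = 2:10 PM.

2:10 PM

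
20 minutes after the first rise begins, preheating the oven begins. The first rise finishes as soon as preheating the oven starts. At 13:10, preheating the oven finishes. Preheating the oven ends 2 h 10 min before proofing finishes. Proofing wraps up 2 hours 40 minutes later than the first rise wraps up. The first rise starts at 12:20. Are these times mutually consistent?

Preheating the oven starts at 12:20 + 20 min = 12:40.
So the first rise ends at 12:40.
Proofing ends at 12:40 + 160 min = 15:20.
Preheating the oven ends at 15:20 − 130 min = 13:10.
That matches the stated 13:10, so the schedule is consistent.

Yes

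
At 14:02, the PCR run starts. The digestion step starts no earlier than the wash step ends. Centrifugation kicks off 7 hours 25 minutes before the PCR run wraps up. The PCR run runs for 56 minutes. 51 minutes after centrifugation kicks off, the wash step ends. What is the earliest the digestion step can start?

08:24

The PCR run ends at 14:02 + 56 min = 14:58.
Centrifugation starts at 14:58 − 445 min = 07:33.
The wash step ends at 07:33 + 51 min = 08:24.
The digestion step is bounded by the wash step, so the earliest it can start is 08:24.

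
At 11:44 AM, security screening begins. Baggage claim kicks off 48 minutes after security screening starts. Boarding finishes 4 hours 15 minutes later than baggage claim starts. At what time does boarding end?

Baggage claim starts at 11:44 AM + 48 min = 12:32 PM.
Boarding ends at 12:32 PM + 255 min = 4:47 PM.

4:47 PM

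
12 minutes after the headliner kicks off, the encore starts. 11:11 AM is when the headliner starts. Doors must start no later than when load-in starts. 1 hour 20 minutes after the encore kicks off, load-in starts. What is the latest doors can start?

The encore starts at 11:11 AM + 12 min = 11:23 AM.
Load-in starts at 11:23 AM + 80 min = 12:43 PM.
Doors is bounded by load-in, so the latest it can start is 12:43 PM.

12:43 PM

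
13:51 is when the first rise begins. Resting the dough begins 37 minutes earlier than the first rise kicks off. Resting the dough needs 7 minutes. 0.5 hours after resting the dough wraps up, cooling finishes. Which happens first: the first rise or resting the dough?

Resting the dough starts at 13:51 − 37 min = 13:14.
The first rise starts at 13:51 and resting the dough starts at 13:14, so resting the dough is first.

resting the dough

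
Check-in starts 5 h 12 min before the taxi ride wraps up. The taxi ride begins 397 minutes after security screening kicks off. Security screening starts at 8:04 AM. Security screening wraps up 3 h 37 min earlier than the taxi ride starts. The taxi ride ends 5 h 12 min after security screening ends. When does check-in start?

11:04 AM

The taxi ride starts at 8:04 AM + 397 min = 2:41 PM.
Security screening ends at 2:41 PM − 217 min = 11:04 AM.
The taxi ride ends at 11:04 AM + 312 min = 4:16 PM.
Check-in starts at 4:16 PM − 312 min = 11:04 AM.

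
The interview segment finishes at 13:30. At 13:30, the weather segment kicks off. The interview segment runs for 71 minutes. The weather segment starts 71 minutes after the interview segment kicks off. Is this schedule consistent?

Yes

The interview segment starts at 13:30 − 71 min = 12:19.
The weather segment starts at 12:19 + 71 min = 13:30.
That matches the stated 13:30, so the schedule is consistent.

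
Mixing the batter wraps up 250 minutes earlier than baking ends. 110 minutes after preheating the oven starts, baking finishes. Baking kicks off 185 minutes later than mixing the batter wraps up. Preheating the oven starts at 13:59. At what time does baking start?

14:44

Baking ends at 13:59 + 110 min = 15:49.
Mixing the batter ends at 15:49 − 250 min = 11:39.
Baking starts at 11:39 + 185 min = 14:44.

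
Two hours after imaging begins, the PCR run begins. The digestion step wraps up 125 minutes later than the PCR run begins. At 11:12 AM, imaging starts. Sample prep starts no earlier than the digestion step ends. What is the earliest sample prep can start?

3:17 PM

The PCR run starts at 11:12 AM + 120 min = 1:12 PM.
The digestion step ends at 1:12 PM + 125 min = 3:17 PM.
Sample prep is bounded by the digestion step, so the earliest it can start is 3:17 PM.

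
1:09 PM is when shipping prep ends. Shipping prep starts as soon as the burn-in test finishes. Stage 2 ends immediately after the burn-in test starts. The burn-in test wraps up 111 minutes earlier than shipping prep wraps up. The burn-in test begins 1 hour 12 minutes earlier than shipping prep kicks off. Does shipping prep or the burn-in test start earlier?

The burn-in test ends at 1:09 PM − 111 min = 11:18 AM.
So shipping prep starts at 11:18 AM.
The burn-in test starts at 11:18 AM − 72 min = 10:06 AM.
Shipping prep starts at 11:18 AM and the burn-in test starts at 10:06 AM, so the burn-in test is first.

the burn-in test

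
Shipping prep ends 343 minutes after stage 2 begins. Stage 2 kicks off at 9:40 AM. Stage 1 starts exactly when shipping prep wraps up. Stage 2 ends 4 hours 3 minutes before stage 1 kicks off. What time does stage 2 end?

11:20 AM

Shipping prep ends at 9:40 AM + 343 min = 3:23 PM.
So stage 1 starts at 3:23 PM.
Stage 2 ends at 3:23 PM − 243 min = 11:20 AM.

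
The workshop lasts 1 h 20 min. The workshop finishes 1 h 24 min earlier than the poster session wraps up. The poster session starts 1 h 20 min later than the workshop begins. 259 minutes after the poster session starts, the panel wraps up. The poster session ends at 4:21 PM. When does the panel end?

7:16 PM

The workshop ends at 4:21 PM − 84 min = 2:57 PM.
The workshop starts at 2:57 PM − 80 min = 1:37 PM.
The poster session starts at 1:37 PM + 80 min = 2:57 PM.
The panel ends at 2:57 PM + 259 min = 7:16 PM.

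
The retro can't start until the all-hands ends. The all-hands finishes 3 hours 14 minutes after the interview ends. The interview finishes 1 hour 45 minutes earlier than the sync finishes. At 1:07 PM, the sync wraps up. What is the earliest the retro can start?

The interview ends at 1:07 PM − 105 min = 11:22 AM.
The all-hands ends at 11:22 AM + 194 min = 2:36 PM.
The retro is bounded by the all-hands, so the earliest it can start is 2:36 PM.

2:36 PM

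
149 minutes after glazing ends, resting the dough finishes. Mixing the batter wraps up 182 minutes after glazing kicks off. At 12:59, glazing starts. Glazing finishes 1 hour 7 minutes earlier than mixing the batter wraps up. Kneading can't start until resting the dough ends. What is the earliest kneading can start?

Mixing the batter ends at 12:59 + 182 min = 16:01.
Glazing ends at 16:01 − 67 min = 14:54.
Resting the dough ends at 14:54 + 149 min = 17:23.
Kneading is bounded by resting the dough, so the earliest it can start is 17:23.

17:23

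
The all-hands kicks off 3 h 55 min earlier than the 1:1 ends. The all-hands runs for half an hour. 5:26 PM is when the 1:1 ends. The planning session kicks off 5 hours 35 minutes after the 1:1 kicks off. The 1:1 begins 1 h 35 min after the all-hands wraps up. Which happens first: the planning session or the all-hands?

the all-hands

The all-hands starts at 5:26 PM − 235 min = 1:31 PM.
The all-hands ends at 1:31 PM + 30 min = 2:01 PM.
The 1:1 starts at 2:01 PM + 95 min = 3:36 PM.
The planning session starts at 3:36 PM + 335 min = 9:11 PM.
The planning session starts at 9:11 PM and the all-hands starts at 1:31 PM, so the all-hands is first.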